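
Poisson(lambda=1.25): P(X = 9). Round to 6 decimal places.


P = e^(-lam) * lam^k / k!
e^(-1.25) ≈ 0.2865048
lam^k = 1.25^9 ≈ 7.450581
k! = 9! = 362880
P = 0.2865048 * 7.450581 / 362880 ≈ 0.000006

0.000006


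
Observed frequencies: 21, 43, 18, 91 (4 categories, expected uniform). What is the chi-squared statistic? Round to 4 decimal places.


chi2 = sum((O-E)^2/E), E = total/4
total = 173, E = 173/4 = 43.25
(21 - 43.25)^2 / 43.25 = 495.0625 / 43.25 = 7921/692 ≈ 11.446532
(43 - 43.25)^2 / 43.25 = 0.0625 / 43.25 = 1/692 ≈ 0.001445
(18 - 43.25)^2 / 43.25 = 637.5625 / 43.25 = 10201/692 ≈ 14.741329
(91 - 43.25)^2 / 43.25 = 2280.0625 / 43.25 = 36481/692 ≈ 52.718208
chi2 = 13651/173 ≈ 78.907514

78.9075


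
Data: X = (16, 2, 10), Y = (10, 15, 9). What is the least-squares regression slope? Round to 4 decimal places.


b = sum((xi-xbar)(yi-ybar)) / sum((xi-xbar)^2)
n = 3, xbar = 28/3 ≈ 9.333333, ybar = 34/3 ≈ 11.333333
Sxy = sum((xi-xbar)(yi-ybar)) = -112/3 ≈ -37.333333
Sxx = sum((xi-xbar)^2) = 296/3 ≈ 98.666667
b = Sxy / Sxx = -14/37 ≈ -0.378378

-0.3784


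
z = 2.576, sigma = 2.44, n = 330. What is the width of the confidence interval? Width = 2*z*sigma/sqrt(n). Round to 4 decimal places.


width = 2*z*sigma/sqrt(n)
2*z*sigma = 2 * 2.576 * 2.44 = 12.57088
sqrt(330) ≈ 18.165902
width = 12.57088 / 18.165902 ≈ 0.692004

0.6920


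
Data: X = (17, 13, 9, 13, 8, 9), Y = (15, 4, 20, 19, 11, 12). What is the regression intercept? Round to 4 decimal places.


a = ybar - b*xbar, where b = sum((xi-xbar)(yi-ybar)) / sum((xi-xbar)^2)
n = 6, xbar = 69/6 = 11.5, ybar = 81/6 = 13.5
Sxy = sum((xi-xbar)(yi-ybar)) = -1.5
Sxx = sum((xi-xbar)^2) = 59.5
b = Sxy / Sxx = -3/119 ≈ -0.025210
a = 13.5 - (-0.025210) * 11.5 = 1641/119 ≈ 13.789916

13.7899


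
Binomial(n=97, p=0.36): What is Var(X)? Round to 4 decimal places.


Var = n*p*(1-p) = 97 * 0.36 * 0.64 = 22.3488

22.3488


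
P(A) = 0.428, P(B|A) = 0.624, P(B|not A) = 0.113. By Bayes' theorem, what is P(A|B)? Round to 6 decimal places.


P(A|B) = P(B|A)*P(A) / P(B), P(B) = P(B|A)*P(A) + P(B|not A)*P(not A)
P(B|A)*P(A) = 0.624 * 0.428 = 0.267072
P(B|not A)*P(not A) = 0.113 * 0.572 = 0.064636
P(B) = 0.267072 + 0.064636 = 0.331708
P(A|B) = 0.267072 / 0.331708 = 5136/6379 ≈ 0.80514187

0.805142


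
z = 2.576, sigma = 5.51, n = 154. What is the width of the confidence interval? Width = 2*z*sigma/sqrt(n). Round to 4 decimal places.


width = 2*z*sigma/sqrt(n)
2*z*sigma = 2 * 2.576 * 5.51 = 28.38752
sqrt(154) ≈ 12.409674
width = 28.38752 / 12.409674 ≈ 2.287532

2.2875


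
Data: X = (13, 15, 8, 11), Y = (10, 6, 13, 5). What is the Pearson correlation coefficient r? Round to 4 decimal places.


r = sum((xi-xbar)(yi-ybar)) / sqrt(sum((xi-xbar)^2) * sum((yi-ybar)^2))
n = 4, xbar = 47/4 = 11.75, ybar = 34/4 = 8.5
Sxy = sum((xi-xbar)(yi-ybar)) = -20.5
Sxx = sum((xi-xbar)^2) = 26.75
Syy = sum((yi-ybar)^2) = 41
sqrt(Sxx*Syy) ≈ 33.117216
r = Sxy / sqrt(Sxx*Syy) = -20.5 / 33.117216 ≈ -0.619013

-0.6190


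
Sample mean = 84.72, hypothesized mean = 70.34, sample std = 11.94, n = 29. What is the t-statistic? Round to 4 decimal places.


t = (xbar - mu0) / (s/sqrt(n))
xbar - mu0 = 84.72 - 70.34 = 14.38
sqrt(29) ≈ 5.38516481
s/sqrt(n) = 11.94 / 5.38516481 ≈ 2.21720234
t = 14.38 / 2.21720234 ≈ 6.485651

6.4857


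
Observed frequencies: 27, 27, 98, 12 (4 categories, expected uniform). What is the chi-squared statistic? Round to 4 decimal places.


chi2 = sum((O-E)^2/E), E = total/4
total = 164, E = 164/4 = 41
(27 - 41)^2 / 41 = 196 / 41 = 196/41 ≈ 4.780488
(27 - 41)^2 / 41 = 196 / 41 = 196/41 ≈ 4.780488
(98 - 41)^2 / 41 = 3249 / 41 = 3249/41 ≈ 79.243902
(12 - 41)^2 / 41 = 841 / 41 = 841/41 ≈ 20.512195
chi2 = 4482/41 ≈ 109.317073

109.3171


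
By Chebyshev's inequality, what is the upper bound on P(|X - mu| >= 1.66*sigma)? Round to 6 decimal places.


P <= 1/k^2
k^2 = 1.66^2 = 2.7556
1/k^2 = 1 / 2.7556 = 2500/6889 ≈ 0.36289737

0.362897


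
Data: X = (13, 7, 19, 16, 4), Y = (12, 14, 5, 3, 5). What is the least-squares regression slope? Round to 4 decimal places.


b = sum((xi-xbar)(yi-ybar)) / sum((xi-xbar)^2)
n = 5, xbar = 59/5 = 11.8, ybar = 39/5 = 7.8
Sxy = sum((xi-xbar)(yi-ybar)) = -43.2
Sxx = sum((xi-xbar)^2) = 154.8
b = Sxy / Sxx = -12/43 ≈ -0.279070

-0.2791


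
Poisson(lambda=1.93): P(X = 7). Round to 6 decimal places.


P = e^(-lam) * lam^k / k!
e^(-1.93) ≈ 0.1451482
lam^k = 1.93^7 ≈ 99.747303
k! = 7! = 5040
P = 0.1451482 * 99.747303 / 5040 ≈ 0.002873

0.002873


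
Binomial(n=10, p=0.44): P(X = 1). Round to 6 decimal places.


P = C(n,k) * p^k * (1-p)^(n-k)
C(10,1) = 10
p^k = 0.44^1 = 0.44
(1-p)^(n-k) = 0.56^9 ≈ 0.005416169
P = 10 * 0.44 * 0.005416169 ≈ 0.023831

0.023831


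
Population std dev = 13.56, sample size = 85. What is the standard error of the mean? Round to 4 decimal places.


SE = sigma / sqrt(n)
sqrt(85) ≈ 9.219544
SE = 13.56 / 9.219544 ≈ 1.470789

1.4708


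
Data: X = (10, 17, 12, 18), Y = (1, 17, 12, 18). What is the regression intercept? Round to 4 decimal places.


a = ybar - b*xbar, where b = sum((xi-xbar)(yi-ybar)) / sum((xi-xbar)^2)
n = 4, xbar = 57/4 = 14.25, ybar = 48/4 = 12
Sxy = sum((xi-xbar)(yi-ybar)) = 83
Sxx = sum((xi-xbar)^2) = 44.75
b = Sxy / Sxx = 332/179 ≈ 1.854749
a = 12 - 1.854749 * 14.25 = -2583/179 ≈ -14.430168

-14.4302


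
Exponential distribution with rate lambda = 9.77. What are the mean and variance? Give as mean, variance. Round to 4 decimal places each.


mean = 1/lam, var = 1/lam^2
mean = 1 / 9.77 = 100/977 ≈ 0.102354
lam^2 = 9.77^2 = 95.4529
var = 1 / 95.4529 ≈ 0.010476

0.1024, 0.0105


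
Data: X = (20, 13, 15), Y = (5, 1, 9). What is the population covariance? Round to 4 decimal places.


Cov = (1/n)*sum((xi-xbar)(yi-ybar))
n = 3, xbar = 48/3 = 16, ybar = 15/3 = 5
sum((xi-xbar)(yi-ybar)) = 8
Cov = 8 / 3 = 8/3 ≈ 2.666667

2.6667


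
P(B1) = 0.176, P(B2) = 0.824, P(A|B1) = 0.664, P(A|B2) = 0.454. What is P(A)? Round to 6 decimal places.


P(A) = P(A|B1)*P(B1) + P(A|B2)*P(B2)
P(A|B1)*P(B1) = 0.664 * 0.176 = 0.116864
P(A|B2)*P(B2) = 0.454 * 0.824 = 0.374096
P(A) = 0.116864 + 0.374096 = 0.49096

0.490960


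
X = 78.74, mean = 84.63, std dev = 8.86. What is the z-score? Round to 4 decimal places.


z = (X - mu) / sigma
X - mu = 78.74 - 84.63 = -5.89
z = -5.89 / 8.86 = -589/886 ≈ -0.664786

-0.6648


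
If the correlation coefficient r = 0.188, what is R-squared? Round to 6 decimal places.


R^2 = r^2 = (0.188)^2 = 0.035344

0.035344


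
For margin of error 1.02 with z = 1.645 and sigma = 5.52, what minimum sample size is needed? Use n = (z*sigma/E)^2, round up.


z*sigma/E = 1.645 * 5.52 / 1.02 = 7567/850 ≈ 8.902353
(z*sigma/E)^2 ≈ 79.251888
round up: n = 80

80


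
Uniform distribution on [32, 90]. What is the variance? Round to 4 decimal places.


Var = (b-a)^2 / 12
(b-a)^2 = (90 - 32)^2 = 3364
Var = 3364/12 ≈ 280.333333

280.3333


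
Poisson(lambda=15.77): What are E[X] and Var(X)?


E[X] = Var(X) = lambda = 15.77

15.77, 15.77


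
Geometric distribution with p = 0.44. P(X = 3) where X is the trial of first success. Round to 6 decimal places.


P = (1-p)^(k-1) * p
(1-p)^(k-1) = 0.56^2 = 0.3136
P = 0.3136 * 0.44 = 0.137984

0.137984


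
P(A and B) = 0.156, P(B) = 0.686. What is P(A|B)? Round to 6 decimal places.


P(A|B) = P(A and B) / P(B) = 0.156 / 0.686 = 78/343 ≈ 0.22740525

0.227405


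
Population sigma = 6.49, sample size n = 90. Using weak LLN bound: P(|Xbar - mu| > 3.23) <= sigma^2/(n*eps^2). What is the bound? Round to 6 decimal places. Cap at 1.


bound = min(1, sigma^2/(n*eps^2))
sigma^2 = 6.49^2 = 42.1201
n*eps^2 = 90 * 3.23^2 = 90 * 10.4329 = 938.961
sigma^2/(n*eps^2) = 42.1201 / 938.961 ≈ 0.04485820

0.044858


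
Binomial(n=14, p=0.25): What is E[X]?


E[X] = n*p = 14 * 0.25 = 3.5

3.5


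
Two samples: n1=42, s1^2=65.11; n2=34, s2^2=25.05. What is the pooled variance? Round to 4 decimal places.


sp^2 = ((n1-1)*s1^2 + (n2-1)*s2^2)/(n1+n2-2)
(n1-1)*s1^2 = 41 * 65.11 = 2669.51
(n2-1)*s2^2 = 33 * 25.05 = 826.65
numerator = 2669.51 + 826.65 = 3496.16
n1+n2-2 = 74
sp^2 = 3496.16 / 74 = 43702/925 ≈ 47.245405

47.2454


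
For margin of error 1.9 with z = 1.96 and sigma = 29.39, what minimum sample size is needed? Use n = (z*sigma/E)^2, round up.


z*sigma/E = 1.96 * 29.39 / 1.9 = 144011/4750 ≈ 30.318105
(z*sigma/E)^2 ≈ 919.187507
round up: n = 920

920


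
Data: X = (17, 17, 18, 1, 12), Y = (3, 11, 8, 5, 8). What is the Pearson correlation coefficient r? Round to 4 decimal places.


r = sum((xi-xbar)(yi-ybar)) / sqrt(sum((xi-xbar)^2) * sum((yi-ybar)^2))
n = 5, xbar = 65/5 = 13, ybar = 35/5 = 7
Sxy = sum((xi-xbar)(yi-ybar)) = 28
Sxx = sum((xi-xbar)^2) = 202
Syy = sum((yi-ybar)^2) = 38
sqrt(Sxx*Syy) ≈ 87.612784
r = Sxy / sqrt(Sxx*Syy) = 28 / 87.612784 ≈ 0.319588

0.3196


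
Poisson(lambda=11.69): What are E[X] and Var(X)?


E[X] = Var(X) = lambda = 11.69

11.69, 11.69


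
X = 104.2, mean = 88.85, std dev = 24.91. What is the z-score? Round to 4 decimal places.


z = (X - mu) / sigma
X - mu = 104.2 - 88.85 = 15.35
z = 15.35 / 24.91 = 1535/2491 ≈ 0.616218

0.6162


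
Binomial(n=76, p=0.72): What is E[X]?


E[X] = n*p = 76 * 0.72 = 54.72

54.72


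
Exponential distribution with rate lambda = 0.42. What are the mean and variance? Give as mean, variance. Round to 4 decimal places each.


mean = 1/lam, var = 1/lam^2
mean = 1 / 0.42 = 50/21 ≈ 2.380952
lam^2 = 0.42^2 = 0.1764
var = 1 / 0.1764 = 2500/441 ≈ 5.668934

2.3810, 5.6689


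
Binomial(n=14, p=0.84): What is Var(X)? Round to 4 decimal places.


Var = n*p*(1-p) = 14 * 0.84 * 0.16 = 1.8816

1.8816


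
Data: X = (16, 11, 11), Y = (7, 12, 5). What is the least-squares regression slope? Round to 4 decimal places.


b = sum((xi-xbar)(yi-ybar)) / sum((xi-xbar)^2)
n = 3, xbar = 38/3 ≈ 12.666667, ybar = 24/3 = 8
Sxy = sum((xi-xbar)(yi-ybar)) = -5
Sxx = sum((xi-xbar)^2) = 50/3 ≈ 16.666667
b = Sxy / Sxx = -0.3

-0.3000


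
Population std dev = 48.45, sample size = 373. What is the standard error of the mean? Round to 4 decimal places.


SE = sigma / sqrt(n)
sqrt(373) ≈ 19.313208
SE = 48.45 / 19.313208 ≈ 2.508646

2.5086


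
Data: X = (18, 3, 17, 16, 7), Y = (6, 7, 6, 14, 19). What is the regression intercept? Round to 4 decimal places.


a = ybar - b*xbar, where b = sum((xi-xbar)(yi-ybar)) / sum((xi-xbar)^2)
n = 5, xbar = 61/5 = 12.2, ybar = 52/5 = 10.4
Sxy = sum((xi-xbar)(yi-ybar)) = -46.4
Sxx = sum((xi-xbar)^2) = 182.8
b = Sxy / Sxx = -116/457 ≈ -0.253829
a = 10.4 - (-0.253829) * 12.2 = 6168/457 ≈ 13.496718

13.4967


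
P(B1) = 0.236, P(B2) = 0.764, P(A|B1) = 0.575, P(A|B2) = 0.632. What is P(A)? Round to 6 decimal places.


P(A) = P(A|B1)*P(B1) + P(A|B2)*P(B2)
P(A|B1)*P(B1) = 0.575 * 0.236 = 0.1357
P(A|B2)*P(B2) = 0.632 * 0.764 = 0.482848
P(A) = 0.1357 + 0.482848 = 0.618548

0.618548


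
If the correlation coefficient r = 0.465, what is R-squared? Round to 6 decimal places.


R^2 = r^2 = (0.465)^2 = 0.216225

0.216225


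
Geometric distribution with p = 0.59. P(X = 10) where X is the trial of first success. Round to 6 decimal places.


P = (1-p)^(k-1) * p
(1-p)^(k-1) = 0.41^9 ≈ 0.0003273819
P = 0.0003273819 * 0.59 ≈ 0.0001931553

0.000193


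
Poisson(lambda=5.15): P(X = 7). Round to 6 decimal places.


P = e^(-lam) * lam^k / k!
e^(-5.15) ≈ 0.005799405
lam^k = 5.15^7 ≈ 96083.895736
k! = 7! = 5040
P = 0.005799405 * 96083.895736 / 5040 ≈ 0.110561

0.110561


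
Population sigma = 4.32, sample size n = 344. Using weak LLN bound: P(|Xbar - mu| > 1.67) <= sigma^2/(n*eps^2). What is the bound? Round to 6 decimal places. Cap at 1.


bound = min(1, sigma^2/(n*eps^2))
sigma^2 = 4.32^2 = 18.6624
n*eps^2 = 344 * 1.67^2 = 344 * 2.7889 = 959.3816
sigma^2/(n*eps^2) = 18.6624 / 959.3816 ≈ 0.01945253

0.019453


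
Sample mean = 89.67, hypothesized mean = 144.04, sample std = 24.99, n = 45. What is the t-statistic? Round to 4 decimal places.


t = (xbar - mu0) / (s/sqrt(n))
xbar - mu0 = 89.67 - 144.04 = -54.37
sqrt(45) ≈ 6.70820393
s/sqrt(n) = 24.99 / 6.70820393 ≈ 3.72528925
t = -54.37 / 3.72528925 ≈ -14.594840

-14.5948


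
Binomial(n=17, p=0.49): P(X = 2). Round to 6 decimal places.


P = C(n,k) * p^k * (1-p)^(n-k)
C(17,2) = 136
p^k = 0.49^2 = 0.2401
(1-p)^(n-k) = 0.51^15 ≈ 0.00004107264
P = 136 * 0.2401 * 0.00004107264 ≈ 0.001341

0.001341


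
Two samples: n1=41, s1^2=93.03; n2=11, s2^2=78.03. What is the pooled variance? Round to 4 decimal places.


sp^2 = ((n1-1)*s1^2 + (n2-1)*s2^2)/(n1+n2-2)
(n1-1)*s1^2 = 40 * 93.03 = 3721.2
(n2-1)*s2^2 = 10 * 78.03 = 780.3
numerator = 3721.2 + 780.3 = 4501.5
n1+n2-2 = 50
sp^2 = 4501.5 / 50 = 90.03

90.0300


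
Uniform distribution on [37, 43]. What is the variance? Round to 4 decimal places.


Var = (b-a)^2 / 12
(b-a)^2 = (43 - 37)^2 = 36
Var = 36/12 = 3

3.0000


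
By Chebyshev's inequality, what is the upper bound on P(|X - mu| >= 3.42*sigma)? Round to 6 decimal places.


P <= 1/k^2
k^2 = 3.42^2 = 11.6964
1/k^2 = 1 / 11.6964 ≈ 0.08549639

0.085496


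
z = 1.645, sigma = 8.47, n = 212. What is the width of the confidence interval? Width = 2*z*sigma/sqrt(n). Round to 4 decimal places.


width = 2*z*sigma/sqrt(n)
2*z*sigma = 2 * 1.645 * 8.47 = 27.8663
sqrt(212) ≈ 14.560220
width = 27.8663 / 14.560220 ≈ 1.913865

1.9139


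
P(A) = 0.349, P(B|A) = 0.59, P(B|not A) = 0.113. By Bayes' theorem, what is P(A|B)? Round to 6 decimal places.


P(A|B) = P(B|A)*P(A) / P(B), P(B) = P(B|A)*P(A) + P(B|not A)*P(not A)
P(B|A)*P(A) = 0.59 * 0.349 = 0.20591
P(B|not A)*P(not A) = 0.113 * 0.651 = 0.073563
P(B) = 0.20591 + 0.073563 = 0.279473
P(A|B) = 0.20591 / 0.279473 ≈ 0.73677958

0.736780


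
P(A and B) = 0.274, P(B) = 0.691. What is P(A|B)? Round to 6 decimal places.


P(A|B) = P(A and B) / P(B) = 0.274 / 0.691 = 274/691 ≈ 0.39652677

0.396527


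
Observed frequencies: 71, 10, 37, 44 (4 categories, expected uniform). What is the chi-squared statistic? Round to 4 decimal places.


chi2 = sum((O-E)^2/E), E = total/4
total = 162, E = 162/4 = 40.5
(71 - 40.5)^2 / 40.5 = 930.25 / 40.5 = 3721/162 ≈ 22.969136
(10 - 40.5)^2 / 40.5 = 930.25 / 40.5 = 3721/162 ≈ 22.969136
(37 - 40.5)^2 / 40.5 = 12.25 / 40.5 = 49/162 ≈ 0.302469
(44 - 40.5)^2 / 40.5 = 12.25 / 40.5 = 49/162 ≈ 0.302469
chi2 = 3770/81 ≈ 46.543210

46.5432


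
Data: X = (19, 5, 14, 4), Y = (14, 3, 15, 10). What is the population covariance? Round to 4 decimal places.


Cov = (1/n)*sum((xi-xbar)(yi-ybar))
n = 4, xbar = 42/4 = 10.5, ybar = 42/4 = 10.5
sum((xi-xbar)(yi-ybar)) = 90
Cov = 90 / 4 = 22.5

22.5000


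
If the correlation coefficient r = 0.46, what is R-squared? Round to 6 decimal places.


R^2 = r^2 = (0.46)^2 = 0.2116

0.211600


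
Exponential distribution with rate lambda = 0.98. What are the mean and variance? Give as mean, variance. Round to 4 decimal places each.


mean = 1/lam, var = 1/lam^2
mean = 1 / 0.98 = 50/49 ≈ 1.020408
lam^2 = 0.98^2 = 0.9604
var = 1 / 0.9604 = 2500/2401 ≈ 1.041233

1.0204, 1.0412


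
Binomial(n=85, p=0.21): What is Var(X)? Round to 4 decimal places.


Var = n*p*(1-p) = 85 * 0.21 * 0.79 = 14.1015

14.1015


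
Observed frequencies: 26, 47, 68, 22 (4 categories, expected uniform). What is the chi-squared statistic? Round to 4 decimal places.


chi2 = sum((O-E)^2/E), E = total/4
total = 163, E = 163/4 = 40.75
(26 - 40.75)^2 / 40.75 = 217.5625 / 40.75 = 3481/652 ≈ 5.338957
(47 - 40.75)^2 / 40.75 = 39.0625 / 40.75 = 625/652 ≈ 0.958589
(68 - 40.75)^2 / 40.75 = 742.5625 / 40.75 = 11881/652 ≈ 18.222393
(22 - 40.75)^2 / 40.75 = 351.5625 / 40.75 = 5625/652 ≈ 8.627301
chi2 = 5403/163 ≈ 33.147239

33.1472


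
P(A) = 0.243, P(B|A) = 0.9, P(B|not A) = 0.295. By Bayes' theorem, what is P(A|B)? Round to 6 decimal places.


P(A|B) = P(B|A)*P(A) / P(B), P(B) = P(B|A)*P(A) + P(B|not A)*P(not A)
P(B|A)*P(A) = 0.9 * 0.243 = 0.2187
P(B|not A)*P(not A) = 0.295 * 0.757 = 0.223315
P(B) = 0.2187 + 0.223315 = 0.442015
P(A|B) = 0.2187 / 0.442015 ≈ 0.49477959

0.494780


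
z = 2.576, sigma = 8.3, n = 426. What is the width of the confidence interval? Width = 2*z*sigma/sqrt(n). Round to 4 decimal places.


width = 2*z*sigma/sqrt(n)
2*z*sigma = 2 * 2.576 * 8.3 = 42.7616
sqrt(426) ≈ 20.639767
width = 42.7616 / 20.639767 ≈ 2.071806

2.0718


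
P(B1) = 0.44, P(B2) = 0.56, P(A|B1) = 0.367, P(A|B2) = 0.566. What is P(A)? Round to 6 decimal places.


P(A) = P(A|B1)*P(B1) + P(A|B2)*P(B2)
P(A|B1)*P(B1) = 0.367 * 0.44 = 0.16148
P(A|B2)*P(B2) = 0.566 * 0.56 = 0.31696
P(A) = 0.16148 + 0.31696 = 0.47844

0.478440


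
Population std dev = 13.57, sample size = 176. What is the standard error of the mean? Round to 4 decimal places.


SE = sigma / sqrt(n)
sqrt(176) ≈ 13.266499
SE = 13.57 / 13.266499 ≈ 1.022877

1.0229


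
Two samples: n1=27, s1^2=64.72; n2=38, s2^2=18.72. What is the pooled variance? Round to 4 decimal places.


sp^2 = ((n1-1)*s1^2 + (n2-1)*s2^2)/(n1+n2-2)
(n1-1)*s1^2 = 26 * 64.72 = 1682.72
(n2-1)*s2^2 = 37 * 18.72 = 692.64
numerator = 1682.72 + 692.64 = 2375.36
n1+n2-2 = 63
sp^2 = 2375.36 / 63 = 59384/1575 ≈ 37.704127

37.7041


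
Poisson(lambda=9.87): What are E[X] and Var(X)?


E[X] = Var(X) = lambda = 9.87

9.87, 9.87


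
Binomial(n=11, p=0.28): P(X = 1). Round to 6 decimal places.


P = C(n,k) * p^k * (1-p)^(n-k)
C(11,1) = 11
p^k = 0.28^1 = 0.28
(1-p)^(n-k) = 0.72^10 ≈ 0.03743906
P = 11 * 0.28 * 0.03743906 ≈ 0.115312

0.115312


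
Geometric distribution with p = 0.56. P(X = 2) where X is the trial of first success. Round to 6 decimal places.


P = (1-p)^(k-1) * p
(1-p)^(k-1) = 0.44^1 = 0.44
P = 0.44 * 0.56 = 0.2464

0.246400


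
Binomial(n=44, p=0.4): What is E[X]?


E[X] = n*p = 44 * 0.4 = 17.6

17.6


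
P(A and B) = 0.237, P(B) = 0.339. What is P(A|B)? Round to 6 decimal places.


P(A|B) = P(A and B) / P(B) = 0.237 / 0.339 = 79/113 ≈ 0.69911504

0.699115


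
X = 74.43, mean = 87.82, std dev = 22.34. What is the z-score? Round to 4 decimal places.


z = (X - mu) / sigma
X - mu = 74.43 - 87.82 = -13.39
z = -13.39 / 22.34 = -1339/2234 ≈ -0.599373

-0.5994


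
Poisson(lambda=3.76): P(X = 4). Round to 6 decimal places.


P = e^(-lam) * lam^k / k!
e^(-3.76) ≈ 0.02328374
lam^k = 3.76^4 ≈ 199.871734
k! = 4! = 24
P = 0.02328374 * 199.871734 / 24 ≈ 0.193907

0.193907


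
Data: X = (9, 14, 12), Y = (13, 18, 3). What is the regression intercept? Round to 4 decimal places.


a = ybar - b*xbar, where b = sum((xi-xbar)(yi-ybar)) / sum((xi-xbar)^2)
n = 3, xbar = 35/3 ≈ 11.666667, ybar = 34/3 ≈ 11.333333
Sxy = sum((xi-xbar)(yi-ybar)) = 25/3 ≈ 8.333333
Sxx = sum((xi-xbar)^2) = 38/3 ≈ 12.666667
b = Sxy / Sxx = 25/38 ≈ 0.657895
a = 11.333333 - 0.657895 * 11.666667 = 139/38 ≈ 3.657895

3.6579


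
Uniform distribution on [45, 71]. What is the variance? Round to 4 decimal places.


Var = (b-a)^2 / 12
(b-a)^2 = (71 - 45)^2 = 676
Var = 676/12 ≈ 56.333333

56.3333


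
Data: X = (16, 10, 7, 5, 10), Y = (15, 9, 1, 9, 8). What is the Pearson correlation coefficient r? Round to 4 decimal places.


r = sum((xi-xbar)(yi-ybar)) / sqrt(sum((xi-xbar)^2) * sum((yi-ybar)^2))
n = 5, xbar = 48/5 = 9.6, ybar = 42/5 = 8.4
Sxy = sum((xi-xbar)(yi-ybar)) = 58.8
Sxx = sum((xi-xbar)^2) = 69.2
Syy = sum((yi-ybar)^2) = 99.2
sqrt(Sxx*Syy) ≈ 82.853123
r = Sxy / sqrt(Sxx*Syy) = 58.8 / 82.853123 ≈ 0.709690

0.7097


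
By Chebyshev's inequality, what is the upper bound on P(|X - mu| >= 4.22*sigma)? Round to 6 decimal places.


P <= 1/k^2
k^2 = 4.22^2 = 17.8084
1/k^2 = 1 / 17.8084 ≈ 0.05615328

0.056153


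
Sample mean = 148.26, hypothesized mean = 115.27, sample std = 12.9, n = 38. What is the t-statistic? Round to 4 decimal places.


t = (xbar - mu0) / (s/sqrt(n))
xbar - mu0 = 148.26 - 115.27 = 32.99
sqrt(38) ≈ 6.16441400
s/sqrt(n) = 12.9 / 6.16441400 ≈ 2.09265633
t = 32.99 / 2.09265633 ≈ 15.764653

15.7647


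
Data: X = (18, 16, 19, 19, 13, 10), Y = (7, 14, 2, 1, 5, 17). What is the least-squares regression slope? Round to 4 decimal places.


b = sum((xi-xbar)(yi-ybar)) / sum((xi-xbar)^2)
n = 6, xbar = 95/6 ≈ 15.833333, ybar = 46/6 = 23/3 ≈ 7.666667
Sxy = sum((xi-xbar)(yi-ybar)) = -259/3 ≈ -86.333333
Sxx = sum((xi-xbar)^2) = 401/6 ≈ 66.833333
b = Sxy / Sxx = -518/401 ≈ -1.291771

-1.2918


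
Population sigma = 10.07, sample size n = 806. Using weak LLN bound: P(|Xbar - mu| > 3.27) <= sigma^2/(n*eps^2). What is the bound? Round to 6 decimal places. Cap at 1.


bound = min(1, sigma^2/(n*eps^2))
sigma^2 = 10.07^2 = 101.4049
n*eps^2 = 806 * 3.27^2 = 806 * 10.6929 = 8618.4774
sigma^2/(n*eps^2) = 101.4049 / 8618.4774 ≈ 0.01176599

0.011766


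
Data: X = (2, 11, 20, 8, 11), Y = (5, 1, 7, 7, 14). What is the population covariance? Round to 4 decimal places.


Cov = (1/n)*sum((xi-xbar)(yi-ybar))
n = 5, xbar = 52/5 = 10.4, ybar = 34/5 = 6.8
sum((xi-xbar)(yi-ybar)) = 17.4
Cov = 17.4 / 5 = 3.48

3.4800


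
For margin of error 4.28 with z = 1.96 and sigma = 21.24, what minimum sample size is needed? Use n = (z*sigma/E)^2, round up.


z*sigma/E = 1.96 * 21.24 / 4.28 = 26019/2675 ≈ 9.726729
(z*sigma/E)^2 ≈ 94.609256
round up: n = 95

95


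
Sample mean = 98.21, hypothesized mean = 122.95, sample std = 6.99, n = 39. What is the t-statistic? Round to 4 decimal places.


t = (xbar - mu0) / (s/sqrt(n))
xbar - mu0 = 98.21 - 122.95 = -24.74
sqrt(39) ≈ 6.24499800
s/sqrt(n) = 6.99 / 6.24499800 ≈ 1.11929580
t = -24.74 / 1.11929580 ≈ -22.103183

-22.1032


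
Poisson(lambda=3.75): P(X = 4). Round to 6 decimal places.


P = e^(-lam) * lam^k / k!
e^(-3.75) ≈ 0.02351775
lam^k = 3.75^4 = 50625/256 ≈ 197.753906
k! = 4! = 24
P = 0.02351775 * 197.753906 / 24 ≈ 0.193780

0.193780


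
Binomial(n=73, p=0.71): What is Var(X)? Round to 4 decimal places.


Var = n*p*(1-p) = 73 * 0.71 * 0.29 = 15.0307

15.0307


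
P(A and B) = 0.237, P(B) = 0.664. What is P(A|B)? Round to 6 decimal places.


P(A|B) = P(A and B) / P(B) = 0.237 / 0.664 = 237/664 ≈ 0.35692771

0.356928


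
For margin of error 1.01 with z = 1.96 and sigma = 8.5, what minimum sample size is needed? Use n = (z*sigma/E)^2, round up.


z*sigma/E = 1.96 * 8.5 / 1.01 = 1666/101 ≈ 16.495050
(z*sigma/E)^2 ≈ 272.086658
round up: n = 273

273


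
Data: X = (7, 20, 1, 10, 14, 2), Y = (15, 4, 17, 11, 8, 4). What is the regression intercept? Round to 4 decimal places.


a = ybar - b*xbar, where b = sum((xi-xbar)(yi-ybar)) / sum((xi-xbar)^2)
n = 6, xbar = 54/6 = 9, ybar = 59/6 ≈ 9.833333
Sxy = sum((xi-xbar)(yi-ybar)) = -99
Sxx = sum((xi-xbar)^2) = 264
b = Sxy / Sxx = -0.375
a = 9.833333 - (-0.375) * 9 = 317/24 ≈ 13.208333

13.2083


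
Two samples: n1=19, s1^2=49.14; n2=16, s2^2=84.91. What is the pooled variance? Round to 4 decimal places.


sp^2 = ((n1-1)*s1^2 + (n2-1)*s2^2)/(n1+n2-2)
(n1-1)*s1^2 = 18 * 49.14 = 884.52
(n2-1)*s2^2 = 15 * 84.91 = 1273.65
numerator = 884.52 + 1273.65 = 2158.17
n1+n2-2 = 33
sp^2 = 2158.17 / 33 = 71939/1100 ≈ 65.399091

65.3991


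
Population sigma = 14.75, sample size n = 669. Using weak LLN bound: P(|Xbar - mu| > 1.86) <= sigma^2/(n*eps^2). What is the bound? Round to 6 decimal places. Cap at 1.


bound = min(1, sigma^2/(n*eps^2))
sigma^2 = 14.75^2 = 217.5625
n*eps^2 = 669 * 1.86^2 = 669 * 3.4596 = 2314.4724
sigma^2/(n*eps^2) = 217.5625 / 2314.4724 ≈ 0.09400090

0.094001


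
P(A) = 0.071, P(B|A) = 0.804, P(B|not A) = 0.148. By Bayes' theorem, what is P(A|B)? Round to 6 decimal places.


P(A|B) = P(B|A)*P(A) / P(B), P(B) = P(B|A)*P(A) + P(B|not A)*P(not A)
P(B|A)*P(A) = 0.804 * 0.071 = 0.057084
P(B|not A)*P(not A) = 0.148 * 0.929 = 0.137492
P(B) = 0.057084 + 0.137492 = 0.194576
P(A|B) = 0.057084 / 0.194576 ≈ 0.29337637

0.293376


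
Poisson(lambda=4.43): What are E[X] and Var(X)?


E[X] = Var(X) = lambda = 4.43

4.43, 4.43


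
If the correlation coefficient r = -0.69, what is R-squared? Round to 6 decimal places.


R^2 = r^2 = (-0.69)^2 = 0.4761

0.476100


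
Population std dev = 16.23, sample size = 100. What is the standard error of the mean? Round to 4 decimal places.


SE = sigma / sqrt(n)
sqrt(100) = 10
SE = 16.23 / 10 = 1.623

1.6230


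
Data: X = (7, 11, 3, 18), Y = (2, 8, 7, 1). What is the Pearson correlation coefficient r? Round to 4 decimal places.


r = sum((xi-xbar)(yi-ybar)) / sqrt(sum((xi-xbar)^2) * sum((yi-ybar)^2))
n = 4, xbar = 39/4 = 9.75, ybar = 18/4 = 4.5
Sxy = sum((xi-xbar)(yi-ybar)) = -34.5
Sxx = sum((xi-xbar)^2) = 122.75
Syy = sum((yi-ybar)^2) = 37
sqrt(Sxx*Syy) ≈ 67.392507
r = Sxy / sqrt(Sxx*Syy) = -34.5 / 67.392507 ≈ -0.511926

-0.5119


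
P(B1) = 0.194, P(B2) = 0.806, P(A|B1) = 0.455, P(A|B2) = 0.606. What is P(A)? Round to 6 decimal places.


P(A) = P(A|B1)*P(B1) + P(A|B2)*P(B2)
P(A|B1)*P(B1) = 0.455 * 0.194 = 0.08827
P(A|B2)*P(B2) = 0.606 * 0.806 = 0.488436
P(A) = 0.08827 + 0.488436 = 0.576706

0.576706


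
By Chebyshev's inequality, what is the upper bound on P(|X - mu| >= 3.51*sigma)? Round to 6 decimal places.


P <= 1/k^2
k^2 = 3.51^2 = 12.3201
1/k^2 = 1 / 12.3201 ≈ 0.08116817

0.081168


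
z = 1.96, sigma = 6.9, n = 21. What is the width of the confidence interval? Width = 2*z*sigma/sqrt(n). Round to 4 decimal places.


width = 2*z*sigma/sqrt(n)
2*z*sigma = 2 * 1.96 * 6.9 = 27.048
sqrt(21) ≈ 4.582576
width = 27.048 / 4.582576 ≈ 5.902357

5.9024


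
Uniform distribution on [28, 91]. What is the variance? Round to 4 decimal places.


Var = (b-a)^2 / 12
(b-a)^2 = (91 - 28)^2 = 3969
Var = 3969/12 = 330.75

330.7500


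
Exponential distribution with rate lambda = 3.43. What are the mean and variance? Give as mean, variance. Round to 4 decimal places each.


mean = 1/lam, var = 1/lam^2
mean = 1 / 3.43 = 100/343 ≈ 0.291545
lam^2 = 3.43^2 = 11.7649
var = 1 / 11.7649 ≈ 0.084999

0.2915, 0.0850


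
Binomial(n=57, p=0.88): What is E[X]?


E[X] = n*p = 57 * 0.88 = 50.16

50.16


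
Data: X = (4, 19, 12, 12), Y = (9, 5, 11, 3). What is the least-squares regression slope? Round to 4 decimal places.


b = sum((xi-xbar)(yi-ybar)) / sum((xi-xbar)^2)
n = 4, xbar = 47/4 = 11.75, ybar = 28/4 = 7
Sxy = sum((xi-xbar)(yi-ybar)) = -30
Sxx = sum((xi-xbar)^2) = 112.75
b = Sxy / Sxx = -120/451 ≈ -0.266075

-0.2661


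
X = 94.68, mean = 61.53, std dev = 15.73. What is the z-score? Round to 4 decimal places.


z = (X - mu) / sigma
X - mu = 94.68 - 61.53 = 33.15
z = 33.15 / 15.73 = 255/121 ≈ 2.107438

2.1074


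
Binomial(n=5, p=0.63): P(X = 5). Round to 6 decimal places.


P = C(n,k) * p^k * (1-p)^(n-k)
C(5,5) = 1
p^k = 0.63^5 ≈ 0.09924365
(1-p)^(n-k) = 0.37^0 = 1
P = 1 * 0.09924365 * 1 ≈ 0.099244

0.099244


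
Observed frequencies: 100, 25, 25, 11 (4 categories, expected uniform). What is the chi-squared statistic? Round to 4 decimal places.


chi2 = sum((O-E)^2/E), E = total/4
total = 161, E = 161/4 = 40.25
(100 - 40.25)^2 / 40.25 = 3570.0625 / 40.25 = 57121/644 ≈ 88.697205
(25 - 40.25)^2 / 40.25 = 232.5625 / 40.25 = 3721/644 ≈ 5.777950
(25 - 40.25)^2 / 40.25 = 232.5625 / 40.25 = 3721/644 ≈ 5.777950
(11 - 40.25)^2 / 40.25 = 855.5625 / 40.25 = 13689/644 ≈ 21.256211
chi2 = 19563/161 ≈ 121.509317

121.5093


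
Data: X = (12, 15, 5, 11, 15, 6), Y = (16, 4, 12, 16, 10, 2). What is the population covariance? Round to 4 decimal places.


Cov = (1/n)*sum((xi-xbar)(yi-ybar))
n = 6, xbar = 64/6 = 32/3 ≈ 10.666667, ybar = 60/6 = 10
sum((xi-xbar)(yi-ybar)) = 10
Cov = 10 / 6 = 5/3 ≈ 1.666667

1.6667


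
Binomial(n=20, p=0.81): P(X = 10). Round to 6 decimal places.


P = C(n,k) * p^k * (1-p)^(n-k)
C(20,10) = 184756
p^k = 0.81^10 ≈ 0.1215767
(1-p)^(n-k) = 0.19^10 ≈ 0.00000006131066
P = 184756 * 0.1215767 * 0.00000006131066 ≈ 0.001377

0.001377


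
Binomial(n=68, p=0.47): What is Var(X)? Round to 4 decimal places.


Var = n*p*(1-p) = 68 * 0.47 * 0.53 = 16.9388

16.9388


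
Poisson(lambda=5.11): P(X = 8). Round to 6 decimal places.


P = e^(-lam) * lam^k / k!
e^(-5.11) ≈ 0.006036083
lam^k = 5.11^8 ≈ 464908.194421
k! = 8! = 40320
P = 0.006036083 * 464908.194421 / 40320 ≈ 0.069599

0.069599


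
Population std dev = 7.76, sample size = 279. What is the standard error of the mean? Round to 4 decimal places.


SE = sigma / sqrt(n)
sqrt(279) ≈ 16.703293
SE = 7.76 / 16.703293 ≈ 0.464579

0.4646


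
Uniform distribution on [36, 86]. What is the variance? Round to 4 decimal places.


Var = (b-a)^2 / 12
(b-a)^2 = (86 - 36)^2 = 2500
Var = 2500/12 ≈ 208.333333

208.3333


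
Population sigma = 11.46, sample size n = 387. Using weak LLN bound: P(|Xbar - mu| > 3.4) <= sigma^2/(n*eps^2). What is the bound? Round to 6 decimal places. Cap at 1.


bound = min(1, sigma^2/(n*eps^2))
sigma^2 = 11.46^2 = 131.3316
n*eps^2 = 387 * 3.4^2 = 387 * 11.56 = 4473.72
sigma^2/(n*eps^2) = 131.3316 / 4473.72 ≈ 0.02935624

0.029356


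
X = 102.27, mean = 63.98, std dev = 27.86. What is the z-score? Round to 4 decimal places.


z = (X - mu) / sigma
X - mu = 102.27 - 63.98 = 38.29
z = 38.29 / 27.86 = 547/398 ≈ 1.374372

1.3744


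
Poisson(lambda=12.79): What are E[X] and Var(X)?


E[X] = Var(X) = lambda = 12.79

12.79, 12.79


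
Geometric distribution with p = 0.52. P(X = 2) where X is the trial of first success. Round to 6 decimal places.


P = (1-p)^(k-1) * p
(1-p)^(k-1) = 0.48^1 = 0.48
P = 0.48 * 0.52 = 0.2496

0.249600


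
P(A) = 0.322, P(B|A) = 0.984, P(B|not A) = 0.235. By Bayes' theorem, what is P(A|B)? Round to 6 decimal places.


P(A|B) = P(B|A)*P(A) / P(B), P(B) = P(B|A)*P(A) + P(B|not A)*P(not A)
P(B|A)*P(A) = 0.984 * 0.322 = 0.316848
P(B|not A)*P(not A) = 0.235 * 0.678 = 0.15933
P(B) = 0.316848 + 0.15933 = 0.476178
P(A|B) = 0.316848 / 0.476178 ≈ 0.66539823

0.665398


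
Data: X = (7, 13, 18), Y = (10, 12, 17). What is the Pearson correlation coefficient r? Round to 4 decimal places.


r = sum((xi-xbar)(yi-ybar)) / sqrt(sum((xi-xbar)^2) * sum((yi-ybar)^2))
n = 3, xbar = 38/3 ≈ 12.666667, ybar = 39/3 = 13
Sxy = sum((xi-xbar)(yi-ybar)) = 38
Sxx = sum((xi-xbar)^2) = 182/3 ≈ 60.666667
Syy = sum((yi-ybar)^2) = 26
sqrt(Sxx*Syy) ≈ 39.715656
r = Sxy / sqrt(Sxx*Syy) = 38 / 39.715656 ≈ 0.956802

0.9568


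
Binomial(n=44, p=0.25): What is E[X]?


E[X] = n*p = 44 * 0.25 = 11

11


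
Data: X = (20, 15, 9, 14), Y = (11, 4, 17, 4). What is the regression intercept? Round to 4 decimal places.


a = ybar - b*xbar, where b = sum((xi-xbar)(yi-ybar)) / sum((xi-xbar)^2)
n = 4, xbar = 58/4 = 14.5, ybar = 36/4 = 9
Sxy = sum((xi-xbar)(yi-ybar)) = -33
Sxx = sum((xi-xbar)^2) = 61
b = Sxy / Sxx = -33/61 ≈ -0.540984
a = 9 - (-0.540984) * 14.5 = 2055/122 ≈ 16.844262

16.8443


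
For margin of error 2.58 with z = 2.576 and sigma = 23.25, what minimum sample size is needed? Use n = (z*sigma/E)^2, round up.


z*sigma/E = 2.576 * 23.25 / 2.58 = 4991/215 ≈ 23.213953
(z*sigma/E)^2 ≈ 538.887637
round up: n = 539

539


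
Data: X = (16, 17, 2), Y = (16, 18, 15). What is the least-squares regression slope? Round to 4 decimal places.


b = sum((xi-xbar)(yi-ybar)) / sum((xi-xbar)^2)
n = 3, xbar = 35/3 ≈ 11.666667, ybar = 49/3 ≈ 16.333333
Sxy = sum((xi-xbar)(yi-ybar)) = 61/3 ≈ 20.333333
Sxx = sum((xi-xbar)^2) = 422/3 ≈ 140.666667
b = Sxy / Sxx = 61/422 ≈ 0.144550

0.1445


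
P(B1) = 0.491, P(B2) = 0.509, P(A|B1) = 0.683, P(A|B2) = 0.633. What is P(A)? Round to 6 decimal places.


P(A) = P(A|B1)*P(B1) + P(A|B2)*P(B2)
P(A|B1)*P(B1) = 0.683 * 0.491 = 0.335353
P(A|B2)*P(B2) = 0.633 * 0.509 = 0.322197
P(A) = 0.335353 + 0.322197 = 0.65755

0.657550


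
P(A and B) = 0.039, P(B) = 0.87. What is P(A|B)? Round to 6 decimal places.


P(A|B) = P(A and B) / P(B) = 0.039 / 0.87 = 13/290 ≈ 0.04482759

0.044828


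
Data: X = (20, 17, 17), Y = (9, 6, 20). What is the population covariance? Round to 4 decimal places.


Cov = (1/n)*sum((xi-xbar)(yi-ybar))
n = 3, xbar = 54/3 = 18, ybar = 35/3 ≈ 11.666667
sum((xi-xbar)(yi-ybar)) = -8
Cov = -8 / 3 = -8/3 ≈ -2.666667

-2.6667


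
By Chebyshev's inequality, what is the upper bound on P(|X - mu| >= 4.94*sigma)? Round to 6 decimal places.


P <= 1/k^2
k^2 = 4.94^2 = 24.4036
1/k^2 = 1 / 24.4036 ≈ 0.04097756

0.040978


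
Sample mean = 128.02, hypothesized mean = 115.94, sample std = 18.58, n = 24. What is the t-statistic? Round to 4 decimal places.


t = (xbar - mu0) / (s/sqrt(n))
xbar - mu0 = 128.02 - 115.94 = 12.08
sqrt(24) ≈ 4.89897949
s/sqrt(n) = 18.58 / 4.89897949 ≈ 3.79262662
t = 12.08 / 3.79262662 ≈ 3.185128

3.1851


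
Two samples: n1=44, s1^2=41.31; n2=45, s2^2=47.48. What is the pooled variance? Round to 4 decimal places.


sp^2 = ((n1-1)*s1^2 + (n2-1)*s2^2)/(n1+n2-2)
(n1-1)*s1^2 = 43 * 41.31 = 1776.33
(n2-1)*s2^2 = 44 * 47.48 = 2089.12
numerator = 1776.33 + 2089.12 = 3865.45
n1+n2-2 = 87
sp^2 = 3865.45 / 87 = 77309/1740 ≈ 44.430460

44.4305


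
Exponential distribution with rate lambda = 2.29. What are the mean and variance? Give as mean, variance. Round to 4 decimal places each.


mean = 1/lam, var = 1/lam^2
mean = 1 / 2.29 = 100/229 ≈ 0.436681
lam^2 = 2.29^2 = 5.2441
var = 1 / 5.2441 ≈ 0.190690

0.4367, 0.1907


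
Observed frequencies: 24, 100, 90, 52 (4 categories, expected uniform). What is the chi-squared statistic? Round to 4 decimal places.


chi2 = sum((O-E)^2/E), E = total/4
total = 266, E = 266/4 = 66.5
(24 - 66.5)^2 / 66.5 = 1806.25 / 66.5 = 7225/266 ≈ 27.161654
(100 - 66.5)^2 / 66.5 = 1122.25 / 66.5 = 4489/266 ≈ 16.875940
(90 - 66.5)^2 / 66.5 = 552.25 / 66.5 = 2209/266 ≈ 8.304511
(52 - 66.5)^2 / 66.5 = 210.25 / 66.5 = 841/266 ≈ 3.161654
chi2 = 7382/133 ≈ 55.503759

55.5038


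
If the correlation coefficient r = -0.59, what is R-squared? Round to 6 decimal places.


R^2 = r^2 = (-0.59)^2 = 0.3481

0.348100


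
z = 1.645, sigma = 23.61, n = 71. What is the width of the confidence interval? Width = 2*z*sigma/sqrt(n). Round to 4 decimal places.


width = 2*z*sigma/sqrt(n)
2*z*sigma = 2 * 1.645 * 23.61 = 77.6769
sqrt(71) ≈ 8.426150
width = 77.6769 / 8.426150 ≈ 9.218552

9.2186


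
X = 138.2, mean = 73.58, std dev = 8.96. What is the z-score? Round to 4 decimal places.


z = (X - mu) / sigma
X - mu = 138.2 - 73.58 = 64.62
z = 64.62 / 8.96 = 3231/448 ≈ 7.212054

7.2121


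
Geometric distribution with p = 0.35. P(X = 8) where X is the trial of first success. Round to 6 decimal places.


P = (1-p)^(k-1) * p
(1-p)^(k-1) = 0.65^7 ≈ 0.04902228
P = 0.04902228 * 0.35 ≈ 0.01715780

0.017158


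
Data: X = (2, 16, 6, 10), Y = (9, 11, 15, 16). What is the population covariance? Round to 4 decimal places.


Cov = (1/n)*sum((xi-xbar)(yi-ybar))
n = 4, xbar = 34/4 = 8.5, ybar = 51/4 = 12.75
sum((xi-xbar)(yi-ybar)) = 10.5
Cov = 10.5 / 4 = 2.625

2.6250


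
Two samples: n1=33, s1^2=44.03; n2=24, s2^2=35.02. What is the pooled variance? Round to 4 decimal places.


sp^2 = ((n1-1)*s1^2 + (n2-1)*s2^2)/(n1+n2-2)
(n1-1)*s1^2 = 32 * 44.03 = 1408.96
(n2-1)*s2^2 = 23 * 35.02 = 805.46
numerator = 1408.96 + 805.46 = 2214.42
n1+n2-2 = 55
sp^2 = 2214.42 / 55 = 110721/2750 ≈ 40.262182

40.2622


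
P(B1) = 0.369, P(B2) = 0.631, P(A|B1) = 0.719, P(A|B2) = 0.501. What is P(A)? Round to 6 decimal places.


P(A) = P(A|B1)*P(B1) + P(A|B2)*P(B2)
P(A|B1)*P(B1) = 0.719 * 0.369 = 0.265311
P(A|B2)*P(B2) = 0.501 * 0.631 = 0.316131
P(A) = 0.265311 + 0.316131 = 0.581442

0.581442


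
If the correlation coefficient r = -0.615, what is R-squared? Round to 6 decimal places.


R^2 = r^2 = (-0.615)^2 = 0.378225

0.378225


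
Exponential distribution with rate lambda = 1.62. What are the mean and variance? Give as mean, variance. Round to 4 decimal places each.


mean = 1/lam, var = 1/lam^2
mean = 1 / 1.62 = 50/81 ≈ 0.617284
lam^2 = 1.62^2 = 2.6244
var = 1 / 2.6244 = 2500/6561 ≈ 0.381039

0.6173, 0.3810


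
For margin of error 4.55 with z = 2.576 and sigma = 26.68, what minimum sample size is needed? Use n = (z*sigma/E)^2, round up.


z*sigma/E = 2.576 * 26.68 / 4.55 = 122728/8125 ≈ 15.104985
(z*sigma/E)^2 ≈ 228.160560
round up: n = 229

229


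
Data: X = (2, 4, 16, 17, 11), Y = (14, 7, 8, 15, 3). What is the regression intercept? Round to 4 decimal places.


a = ybar - b*xbar, where b = sum((xi-xbar)(yi-ybar)) / sum((xi-xbar)^2)
n = 5, xbar = 50/5 = 10, ybar = 47/5 = 9.4
Sxy = sum((xi-xbar)(yi-ybar)) = 2
Sxx = sum((xi-xbar)^2) = 186
b = Sxy / Sxx = 1/93 ≈ 0.010753
a = 9.4 - 0.010753 * 10 = 4321/465 ≈ 9.292473

9.2925


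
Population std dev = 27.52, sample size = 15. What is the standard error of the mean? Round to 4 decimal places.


SE = sigma / sqrt(n)
sqrt(15) ≈ 3.872983
SE = 27.52 / 3.872983 ≈ 7.105633

7.1056


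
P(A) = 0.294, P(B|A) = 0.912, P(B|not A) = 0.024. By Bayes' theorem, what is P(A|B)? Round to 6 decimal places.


P(A|B) = P(B|A)*P(A) / P(B), P(B) = P(B|A)*P(A) + P(B|not A)*P(not A)
P(B|A)*P(A) = 0.912 * 0.294 = 0.268128
P(B|not A)*P(not A) = 0.024 * 0.706 = 0.016944
P(B) = 0.268128 + 0.016944 = 0.285072
P(A|B) = 0.268128 / 0.285072 = 5586/5939 ≈ 0.94056238

0.940562


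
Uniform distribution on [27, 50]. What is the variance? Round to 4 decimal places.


Var = (b-a)^2 / 12
(b-a)^2 = (50 - 27)^2 = 529
Var = 529/12 ≈ 44.083333

44.0833


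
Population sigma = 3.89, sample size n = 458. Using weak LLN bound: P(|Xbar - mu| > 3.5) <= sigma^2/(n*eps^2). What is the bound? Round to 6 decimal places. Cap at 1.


bound = min(1, sigma^2/(n*eps^2))
sigma^2 = 3.89^2 = 15.1321
n*eps^2 = 458 * 3.5^2 = 458 * 12.25 = 5610.5
sigma^2/(n*eps^2) = 15.1321 / 5610.5 ≈ 0.00269710

0.002697


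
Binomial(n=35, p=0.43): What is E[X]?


E[X] = n*p = 35 * 0.43 = 15.05

15.05


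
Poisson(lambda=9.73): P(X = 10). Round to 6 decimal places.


P = e^(-lam) * lam^k / k!
e^(-9.73) ≈ 0.00005947229
lam^k = 9.73^10 ≈ 7605511068.011296
k! = 10! = 3628800
P = 0.00005947229 * 7605511068.011296 / 3628800 ≈ 0.124646

0.124646


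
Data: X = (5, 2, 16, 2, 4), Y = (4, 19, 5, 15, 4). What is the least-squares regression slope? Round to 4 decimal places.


b = sum((xi-xbar)(yi-ybar)) / sum((xi-xbar)^2)
n = 5, xbar = 29/5 = 5.8, ybar = 47/5 = 9.4
Sxy = sum((xi-xbar)(yi-ybar)) = -88.6
Sxx = sum((xi-xbar)^2) = 136.8
b = Sxy / Sxx = -443/684 ≈ -0.647661

-0.6477


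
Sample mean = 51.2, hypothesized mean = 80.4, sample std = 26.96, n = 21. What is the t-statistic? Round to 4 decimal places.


t = (xbar - mu0) / (s/sqrt(n))
xbar - mu0 = 51.2 - 80.4 = -29.2
sqrt(21) ≈ 4.58257569
s/sqrt(n) = 26.96 / 4.58257569 ≈ 5.88315432
t = -29.2 / 5.88315432 ≈ -4.963324

-4.9633


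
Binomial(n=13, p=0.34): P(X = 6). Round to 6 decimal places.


P = C(n,k) * p^k * (1-p)^(n-k)
C(13,6) = 1716
p^k = 0.34^6 ≈ 0.001544804
(1-p)^(n-k) = 0.66^7 ≈ 0.05455161
P = 1716 * 0.001544804 * 0.05455161 ≈ 0.144610

0.144610


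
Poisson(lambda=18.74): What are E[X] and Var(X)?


E[X] = Var(X) = lambda = 18.74

18.74, 18.74


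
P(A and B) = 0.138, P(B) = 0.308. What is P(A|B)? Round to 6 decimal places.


P(A|B) = P(A and B) / P(B) = 0.138 / 0.308 = 69/154 ≈ 0.44805195

0.448052


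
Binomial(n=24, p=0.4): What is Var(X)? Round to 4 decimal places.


Var = n*p*(1-p) = 24 * 0.4 * 0.6 = 5.76

5.7600


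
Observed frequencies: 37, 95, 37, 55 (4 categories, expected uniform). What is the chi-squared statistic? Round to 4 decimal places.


chi2 = sum((O-E)^2/E), E = total/4
total = 224, E = 224/4 = 56
(37 - 56)^2 / 56 = 361 / 56 = 361/56 ≈ 6.446429
(95 - 56)^2 / 56 = 1521 / 56 = 1521/56 ≈ 27.160714
(37 - 56)^2 / 56 = 361 / 56 = 361/56 ≈ 6.446429
(55 - 56)^2 / 56 = 1 / 56 = 1/56 ≈ 0.017857
chi2 = 561/14 ≈ 40.071429

40.0714
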